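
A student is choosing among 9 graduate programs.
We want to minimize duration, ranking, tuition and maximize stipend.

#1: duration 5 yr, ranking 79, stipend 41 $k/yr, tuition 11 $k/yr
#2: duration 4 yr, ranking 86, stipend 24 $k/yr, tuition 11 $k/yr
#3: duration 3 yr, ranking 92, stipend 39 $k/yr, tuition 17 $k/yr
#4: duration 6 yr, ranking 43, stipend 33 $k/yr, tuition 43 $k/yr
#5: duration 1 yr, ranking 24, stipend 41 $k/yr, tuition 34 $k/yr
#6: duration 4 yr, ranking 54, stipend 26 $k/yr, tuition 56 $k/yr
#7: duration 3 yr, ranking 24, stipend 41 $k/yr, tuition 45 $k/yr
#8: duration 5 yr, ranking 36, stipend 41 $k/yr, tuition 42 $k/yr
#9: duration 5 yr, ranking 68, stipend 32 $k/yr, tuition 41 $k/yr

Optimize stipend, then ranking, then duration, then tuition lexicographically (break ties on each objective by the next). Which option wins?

First maximize stipend: best is 41, kept {#1, #5, #7, #8}.
Then minimize ranking: best is 24, kept {#5, #7}.
Then minimize duration: best is 1, kept {#5}.

#5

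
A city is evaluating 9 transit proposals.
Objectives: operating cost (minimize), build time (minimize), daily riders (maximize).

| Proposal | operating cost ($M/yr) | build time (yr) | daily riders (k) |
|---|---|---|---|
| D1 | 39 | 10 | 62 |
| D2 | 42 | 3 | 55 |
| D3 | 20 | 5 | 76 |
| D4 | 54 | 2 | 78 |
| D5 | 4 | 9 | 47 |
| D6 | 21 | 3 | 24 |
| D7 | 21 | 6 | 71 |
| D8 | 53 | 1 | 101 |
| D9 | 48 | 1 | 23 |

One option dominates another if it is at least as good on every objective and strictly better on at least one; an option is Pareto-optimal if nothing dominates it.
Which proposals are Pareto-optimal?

D1: dominated by D3 (operating cost 20≤39, build time 5≤10, daily riders 76≥62).
D2: not dominated.
D3: not dominated.
D4: dominated by D8 (operating cost 53≤54, build time 1≤2, daily riders 101≥78).
D5: not dominated (best operating cost).
D6: not dominated.
D7: dominated by D3 (operating cost 20≤21, build time 5≤6, daily riders 76≥71).
D8: not dominated (best daily riders).
D9: not dominated.

D2, D3, D5, D6, D8, D9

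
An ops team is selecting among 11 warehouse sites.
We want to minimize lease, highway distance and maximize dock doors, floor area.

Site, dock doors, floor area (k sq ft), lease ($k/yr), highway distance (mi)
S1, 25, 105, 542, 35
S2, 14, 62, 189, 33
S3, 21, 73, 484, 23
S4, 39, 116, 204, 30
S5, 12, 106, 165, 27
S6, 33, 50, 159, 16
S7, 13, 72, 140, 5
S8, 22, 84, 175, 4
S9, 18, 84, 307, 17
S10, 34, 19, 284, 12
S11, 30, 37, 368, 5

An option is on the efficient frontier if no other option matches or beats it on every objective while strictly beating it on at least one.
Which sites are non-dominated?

S1: dominated by S4 (dock doors 39≥25, floor area 116≥105, lease 204≤542, highway distance 30≤35).
S2: dominated by S8 (dock doors 22≥14, floor area 84≥62, lease 175≤189, highway distance 4≤33).
S3: dominated by S8 (dock doors 22≥21, floor area 84≥73, lease 175≤484, highway distance 4≤23).
S4: not dominated (best dock doors).
S5: not dominated.
S6: not dominated.
S7: not dominated (best lease).
S8: not dominated (best highway distance).
S9: dominated by S8 (dock doors 22≥18, floor area 84≥84, lease 175≤307, highway distance 4≤17).
S10: not dominated.
S11: not dominated.

S4, S5, S6, S7, S8, S10, S11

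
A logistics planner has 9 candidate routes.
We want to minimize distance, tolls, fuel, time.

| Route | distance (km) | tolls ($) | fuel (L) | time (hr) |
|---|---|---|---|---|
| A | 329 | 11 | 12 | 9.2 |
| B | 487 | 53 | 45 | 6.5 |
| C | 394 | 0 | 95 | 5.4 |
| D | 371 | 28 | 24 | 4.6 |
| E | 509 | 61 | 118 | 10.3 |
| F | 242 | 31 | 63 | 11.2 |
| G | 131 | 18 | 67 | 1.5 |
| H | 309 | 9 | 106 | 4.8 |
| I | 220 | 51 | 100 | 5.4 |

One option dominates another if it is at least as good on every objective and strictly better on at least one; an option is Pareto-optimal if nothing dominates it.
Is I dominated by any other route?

Yes

G vs I: distance 131≤220, tolls 18≤51, fuel 67≤100, time 1.5≤5.4 — G is at least as good on every objective and strictly better on at least one, so G dominates I.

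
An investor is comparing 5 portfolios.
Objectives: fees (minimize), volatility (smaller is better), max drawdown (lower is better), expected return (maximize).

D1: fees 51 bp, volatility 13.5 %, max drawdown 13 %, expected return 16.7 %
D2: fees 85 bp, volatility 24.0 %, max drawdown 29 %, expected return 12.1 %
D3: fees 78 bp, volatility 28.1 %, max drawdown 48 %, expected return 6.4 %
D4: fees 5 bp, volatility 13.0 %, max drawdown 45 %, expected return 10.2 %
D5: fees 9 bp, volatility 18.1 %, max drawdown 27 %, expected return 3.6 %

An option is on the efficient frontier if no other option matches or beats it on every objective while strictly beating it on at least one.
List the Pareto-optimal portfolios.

D1: not dominated (best max drawdown).
D2: dominated by D1 (fees 51≤85, volatility 13.5≤24.0, max drawdown 13≤29, expected return 16.7≥12.1).
D3: dominated by D1 (fees 51≤78, volatility 13.5≤28.1, max drawdown 13≤48, expected return 16.7≥6.4).
D4: not dominated (best fees).
D5: not dominated.

D1, D4, D5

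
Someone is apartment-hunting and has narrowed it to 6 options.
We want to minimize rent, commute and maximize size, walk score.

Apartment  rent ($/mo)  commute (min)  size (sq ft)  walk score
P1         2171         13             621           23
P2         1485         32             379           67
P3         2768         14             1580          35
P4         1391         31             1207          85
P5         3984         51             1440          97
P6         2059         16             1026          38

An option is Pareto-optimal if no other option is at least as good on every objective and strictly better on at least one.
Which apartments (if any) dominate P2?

P4: rent 1391≤1485, commute 31≤32, size 1207≥379, walk score 85≥67 — dominates P2.
Others (P1, P3, P5, P6) are each worse than P2 on at least one objective.

P4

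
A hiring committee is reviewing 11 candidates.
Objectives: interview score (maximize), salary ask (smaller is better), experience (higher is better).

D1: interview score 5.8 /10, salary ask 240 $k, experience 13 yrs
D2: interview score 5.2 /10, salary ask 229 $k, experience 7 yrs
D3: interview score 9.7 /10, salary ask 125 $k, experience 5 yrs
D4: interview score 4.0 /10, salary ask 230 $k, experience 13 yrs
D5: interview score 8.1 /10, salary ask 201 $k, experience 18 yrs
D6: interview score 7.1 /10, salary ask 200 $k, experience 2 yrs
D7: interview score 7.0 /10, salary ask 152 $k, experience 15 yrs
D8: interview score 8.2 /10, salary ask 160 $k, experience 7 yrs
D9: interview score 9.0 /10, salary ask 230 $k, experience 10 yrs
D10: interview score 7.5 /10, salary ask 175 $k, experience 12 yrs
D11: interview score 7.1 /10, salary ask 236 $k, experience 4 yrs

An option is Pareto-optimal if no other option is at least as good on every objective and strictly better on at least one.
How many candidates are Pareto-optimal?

6

D1: dominated by D5 (interview score 8.1≥5.8, salary ask 201≤240, experience 18≥13).
D2: dominated by D5 (interview score 8.1≥5.2, salary ask 201≤229, experience 18≥7).
D3: not dominated (best interview score).
D4: dominated by D5 (interview score 8.1≥4.0, salary ask 201≤230, experience 18≥13).
D5: not dominated (best experience).
D6: dominated by D3 (interview score 9.7≥7.1, salary ask 125≤200, experience 5≥2).
D7: not dominated.
D8: not dominated.
D9: not dominated.
D10: not dominated.
D11: dominated by D3 (interview score 9.7≥7.1, salary ask 125≤236, experience 5≥4).
Pareto-optimal: D3, D5, D7, D8, D9, D10 → 6.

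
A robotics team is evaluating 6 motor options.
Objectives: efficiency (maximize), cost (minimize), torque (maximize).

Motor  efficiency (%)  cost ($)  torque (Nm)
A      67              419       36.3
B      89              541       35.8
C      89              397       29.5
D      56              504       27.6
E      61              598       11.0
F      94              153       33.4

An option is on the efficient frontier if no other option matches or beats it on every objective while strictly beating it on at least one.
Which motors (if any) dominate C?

F: efficiency 94≥89, cost 153≤397, torque 33.4≥29.5 — dominates C.
Others (A, B, D, E) are each worse than C on at least one objective.

F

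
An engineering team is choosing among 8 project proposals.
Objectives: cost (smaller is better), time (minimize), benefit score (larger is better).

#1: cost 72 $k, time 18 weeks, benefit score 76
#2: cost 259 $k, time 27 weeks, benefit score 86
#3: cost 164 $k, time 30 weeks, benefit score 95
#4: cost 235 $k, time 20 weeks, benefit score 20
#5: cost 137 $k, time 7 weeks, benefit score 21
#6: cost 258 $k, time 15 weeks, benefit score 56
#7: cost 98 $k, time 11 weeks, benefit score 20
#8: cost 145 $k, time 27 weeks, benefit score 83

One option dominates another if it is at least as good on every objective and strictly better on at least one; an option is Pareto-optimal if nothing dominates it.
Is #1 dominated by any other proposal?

No

#2: worse on cost (259 vs 72).
#3: worse on cost (164 vs 72).
#4: worse on cost (235 vs 72).
#5: worse on cost (137 vs 72).
#6: worse on cost (258 vs 72).
#7: worse on cost (98 vs 72).
#8: worse on cost (145 vs 72).
No option is at least as good as #1 on every objective and strictly better on one.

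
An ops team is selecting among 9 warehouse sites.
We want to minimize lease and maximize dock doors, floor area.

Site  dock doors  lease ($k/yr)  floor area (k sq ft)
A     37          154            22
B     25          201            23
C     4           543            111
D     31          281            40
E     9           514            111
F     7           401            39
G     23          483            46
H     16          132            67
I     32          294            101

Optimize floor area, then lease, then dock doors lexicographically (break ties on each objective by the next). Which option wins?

First maximize floor area: best is 111, kept {C, E}.
Then minimize lease: best is 514, kept {E}.

E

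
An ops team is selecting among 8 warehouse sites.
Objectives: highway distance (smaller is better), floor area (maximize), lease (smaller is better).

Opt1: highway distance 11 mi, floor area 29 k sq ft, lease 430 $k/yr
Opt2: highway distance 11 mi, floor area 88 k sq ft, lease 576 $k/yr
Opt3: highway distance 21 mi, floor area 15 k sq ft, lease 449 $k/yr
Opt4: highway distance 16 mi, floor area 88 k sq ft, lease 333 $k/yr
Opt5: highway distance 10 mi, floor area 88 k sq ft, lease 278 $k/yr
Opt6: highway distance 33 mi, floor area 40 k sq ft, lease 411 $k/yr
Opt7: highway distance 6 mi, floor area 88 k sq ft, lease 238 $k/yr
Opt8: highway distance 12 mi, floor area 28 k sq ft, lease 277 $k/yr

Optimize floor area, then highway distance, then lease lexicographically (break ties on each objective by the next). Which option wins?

First maximize floor area: best is 88, kept {Opt2, Opt4, Opt5, Opt7}.
Then minimize highway distance: best is 6, kept {Opt7}.

Opt7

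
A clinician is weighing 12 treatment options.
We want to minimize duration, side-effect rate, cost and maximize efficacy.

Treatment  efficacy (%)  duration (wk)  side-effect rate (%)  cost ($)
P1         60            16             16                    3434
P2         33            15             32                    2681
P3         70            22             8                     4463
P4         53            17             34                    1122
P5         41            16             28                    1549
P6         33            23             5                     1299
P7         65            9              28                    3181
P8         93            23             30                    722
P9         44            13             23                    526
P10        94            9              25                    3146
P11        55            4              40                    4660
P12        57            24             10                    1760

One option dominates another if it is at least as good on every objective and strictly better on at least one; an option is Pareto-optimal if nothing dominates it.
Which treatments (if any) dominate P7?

P10

P10: efficacy 94≥65, duration 9≤9, side-effect rate 25≤28, cost 3146≤3181 — dominates P7.
Others (P1, P2, P3, P4, P5, P6, P8, P9, P11, P12) are each worse than P7 on at least one objective.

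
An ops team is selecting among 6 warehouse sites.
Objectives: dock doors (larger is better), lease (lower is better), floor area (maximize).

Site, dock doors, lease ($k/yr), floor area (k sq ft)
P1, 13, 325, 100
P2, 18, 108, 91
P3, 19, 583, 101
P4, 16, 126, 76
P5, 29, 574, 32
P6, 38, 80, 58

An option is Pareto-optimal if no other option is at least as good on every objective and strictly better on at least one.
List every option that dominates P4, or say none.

P2

P2: dock doors 18≥16, lease 108≤126, floor area 91≥76 — dominates P4.
Others (P1, P3, P5, P6) are each worse than P4 on at least one objective.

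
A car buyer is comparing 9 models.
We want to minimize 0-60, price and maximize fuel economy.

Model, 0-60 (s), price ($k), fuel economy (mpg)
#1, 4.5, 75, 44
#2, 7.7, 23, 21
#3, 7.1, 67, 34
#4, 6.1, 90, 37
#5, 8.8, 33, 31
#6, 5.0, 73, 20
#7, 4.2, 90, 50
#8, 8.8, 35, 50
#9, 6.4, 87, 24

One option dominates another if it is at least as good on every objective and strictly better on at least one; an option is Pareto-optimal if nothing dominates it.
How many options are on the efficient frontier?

7

#1: not dominated.
#2: not dominated (best price).
#3: not dominated.
#4: dominated by #1 (0-60 4.5≤6.1, price 75≤90, fuel economy 44≥37).
#5: not dominated.
#6: not dominated.
#7: not dominated (best 0-60).
#8: not dominated.
#9: dominated by #1 (0-60 4.5≤6.4, price 75≤87, fuel economy 44≥24).
Pareto-optimal: #1, #2, #3, #5, #6, #7, #8 → 7.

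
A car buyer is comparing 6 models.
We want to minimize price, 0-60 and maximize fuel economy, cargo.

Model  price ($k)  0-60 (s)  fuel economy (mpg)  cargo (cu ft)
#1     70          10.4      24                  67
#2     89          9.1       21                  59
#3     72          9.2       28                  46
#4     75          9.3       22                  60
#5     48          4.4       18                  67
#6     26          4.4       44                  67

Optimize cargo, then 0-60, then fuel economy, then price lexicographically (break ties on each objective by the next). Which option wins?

#6

First maximize cargo: best is 67, kept {#1, #5, #6}.
Then minimize 0-60: best is 4.4, kept {#5, #6}.
Then maximize fuel economy: best is 44, kept {#6}.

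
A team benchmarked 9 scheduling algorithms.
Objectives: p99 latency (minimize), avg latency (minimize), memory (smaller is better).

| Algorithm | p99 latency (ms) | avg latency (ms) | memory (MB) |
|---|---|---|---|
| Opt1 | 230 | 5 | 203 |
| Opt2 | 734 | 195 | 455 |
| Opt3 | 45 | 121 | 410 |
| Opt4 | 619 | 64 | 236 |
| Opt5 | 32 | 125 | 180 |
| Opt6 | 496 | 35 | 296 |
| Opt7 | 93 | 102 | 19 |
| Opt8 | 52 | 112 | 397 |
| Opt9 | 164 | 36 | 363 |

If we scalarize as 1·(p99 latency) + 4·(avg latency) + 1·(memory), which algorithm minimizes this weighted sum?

Opt1

Opt1: 1·230 + 4·5 + 1·203 = 453
Opt2: 1·734 + 4·195 + 1·455 = 1969
Opt3: 1·45 + 4·121 + 1·410 = 939
Opt4: 1·619 + 4·64 + 1·236 = 1111
Opt5: 1·32 + 4·125 + 1·180 = 712
Opt6: 1·496 + 4·35 + 1·296 = 932
Opt7: 1·93 + 4·102 + 1·19 = 520
Opt8: 1·52 + 4·112 + 1·397 = 897
Opt9: 1·164 + 4·36 + 1·363 = 671
Lowest: Opt1 at 453.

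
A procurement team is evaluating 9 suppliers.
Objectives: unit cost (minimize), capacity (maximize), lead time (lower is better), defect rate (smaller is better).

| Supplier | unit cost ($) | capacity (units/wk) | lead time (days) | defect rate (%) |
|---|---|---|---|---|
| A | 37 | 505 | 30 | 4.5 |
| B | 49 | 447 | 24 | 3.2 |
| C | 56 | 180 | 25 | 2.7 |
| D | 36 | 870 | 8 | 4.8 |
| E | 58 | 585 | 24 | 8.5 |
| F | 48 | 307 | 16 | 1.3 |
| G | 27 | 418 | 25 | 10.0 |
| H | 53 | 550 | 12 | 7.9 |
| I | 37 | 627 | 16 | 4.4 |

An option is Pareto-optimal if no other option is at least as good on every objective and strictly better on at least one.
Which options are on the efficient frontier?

B, D, F, G, I

A: dominated by I (unit cost 37≤37, capacity 627≥505, lead time 16≤30, defect rate 4.4≤4.5).
B: not dominated.
C: dominated by F (unit cost 48≤56, capacity 307≥180, lead time 16≤25, defect rate 1.3≤2.7).
D: not dominated (best capacity).
E: dominated by D (unit cost 36≤58, capacity 870≥585, lead time 8≤24, defect rate 4.8≤8.5).
F: not dominated (best defect rate).
G: not dominated (best unit cost).
H: dominated by D (unit cost 36≤53, capacity 870≥550, lead time 8≤12, defect rate 4.8≤7.9).
I: not dominated.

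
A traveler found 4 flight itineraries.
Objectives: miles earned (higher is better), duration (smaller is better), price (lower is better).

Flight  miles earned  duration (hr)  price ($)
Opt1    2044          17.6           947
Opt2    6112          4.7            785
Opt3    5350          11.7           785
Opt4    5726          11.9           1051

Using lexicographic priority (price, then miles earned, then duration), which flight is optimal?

First minimize price: best is 785, kept {Opt2, Opt3}.
Then maximize miles earned: best is 6112, kept {Opt2}.

Opt2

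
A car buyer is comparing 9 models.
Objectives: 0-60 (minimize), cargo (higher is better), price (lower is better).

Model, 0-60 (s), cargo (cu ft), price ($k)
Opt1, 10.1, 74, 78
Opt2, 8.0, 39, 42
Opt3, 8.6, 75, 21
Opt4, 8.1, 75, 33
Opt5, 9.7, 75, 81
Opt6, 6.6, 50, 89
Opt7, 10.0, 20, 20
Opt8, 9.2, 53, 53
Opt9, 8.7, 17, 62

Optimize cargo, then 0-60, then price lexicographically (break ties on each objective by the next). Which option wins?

First maximize cargo: best is 75, kept {Opt3, Opt4, Opt5}.
Then minimize 0-60: best is 8.1, kept {Opt4}.

Opt4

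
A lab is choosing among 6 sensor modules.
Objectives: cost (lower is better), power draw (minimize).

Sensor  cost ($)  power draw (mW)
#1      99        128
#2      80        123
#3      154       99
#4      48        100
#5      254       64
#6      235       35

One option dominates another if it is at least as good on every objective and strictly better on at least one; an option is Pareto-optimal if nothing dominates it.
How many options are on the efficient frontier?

3

#1: dominated by #2 (cost 80≤99, power draw 123≤128).
#2: dominated by #4 (cost 48≤80, power draw 100≤123).
#3: not dominated.
#4: not dominated (best cost).
#5: dominated by #6 (cost 235≤254, power draw 35≤64).
#6: not dominated (best power draw).
Pareto-optimal: #3, #4, #6 → 3.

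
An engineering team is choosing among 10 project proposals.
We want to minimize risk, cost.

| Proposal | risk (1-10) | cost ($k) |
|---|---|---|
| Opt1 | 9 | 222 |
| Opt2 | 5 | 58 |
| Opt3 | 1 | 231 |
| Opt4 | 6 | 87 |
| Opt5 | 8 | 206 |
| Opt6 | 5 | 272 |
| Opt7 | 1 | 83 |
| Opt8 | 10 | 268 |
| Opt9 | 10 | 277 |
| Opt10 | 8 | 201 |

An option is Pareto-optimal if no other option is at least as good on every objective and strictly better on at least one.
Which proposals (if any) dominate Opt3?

Opt7: risk 1≤1, cost 83≤231 — dominates Opt3.
Others (Opt1, Opt2, Opt4, Opt5, Opt6, Opt8, Opt9, Opt10) are each worse than Opt3 on at least one objective.

Opt7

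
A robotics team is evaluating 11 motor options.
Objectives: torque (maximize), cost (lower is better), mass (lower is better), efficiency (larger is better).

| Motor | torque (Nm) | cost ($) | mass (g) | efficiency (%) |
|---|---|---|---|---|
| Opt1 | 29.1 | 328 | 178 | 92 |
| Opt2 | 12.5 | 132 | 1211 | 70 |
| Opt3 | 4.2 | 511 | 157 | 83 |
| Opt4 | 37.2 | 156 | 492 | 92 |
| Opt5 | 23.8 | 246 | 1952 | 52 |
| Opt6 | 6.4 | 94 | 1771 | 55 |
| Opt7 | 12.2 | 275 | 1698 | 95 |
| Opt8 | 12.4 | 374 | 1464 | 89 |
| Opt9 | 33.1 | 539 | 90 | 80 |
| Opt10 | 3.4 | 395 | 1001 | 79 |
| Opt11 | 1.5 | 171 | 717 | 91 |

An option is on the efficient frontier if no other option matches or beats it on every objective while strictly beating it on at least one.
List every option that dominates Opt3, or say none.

Opt1: worse on mass (178 vs 157).
Opt2: worse on mass (1211 vs 157).
Opt4: worse on mass (492 vs 157).
Opt5: worse on mass (1952 vs 157).
Opt6: worse on mass (1771 vs 157).
Opt7: worse on mass (1698 vs 157).
Opt8: worse on mass (1464 vs 157).
Opt9: worse on cost (539 vs 511).
Opt10: worse on torque (3.4 vs 4.2).
Opt11: worse on torque (1.5 vs 4.2).
No option dominates Opt3.

none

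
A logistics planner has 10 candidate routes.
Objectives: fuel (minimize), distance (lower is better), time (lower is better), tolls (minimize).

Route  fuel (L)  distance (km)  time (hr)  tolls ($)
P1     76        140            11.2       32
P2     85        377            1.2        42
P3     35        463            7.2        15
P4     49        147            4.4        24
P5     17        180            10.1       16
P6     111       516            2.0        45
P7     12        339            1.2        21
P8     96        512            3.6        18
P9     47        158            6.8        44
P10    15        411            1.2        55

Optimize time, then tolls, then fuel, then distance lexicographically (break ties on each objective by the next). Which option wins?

P7

First minimize time: best is 1.2, kept {P2, P7, P10}.
Then minimize tolls: best is 21, kept {P7}.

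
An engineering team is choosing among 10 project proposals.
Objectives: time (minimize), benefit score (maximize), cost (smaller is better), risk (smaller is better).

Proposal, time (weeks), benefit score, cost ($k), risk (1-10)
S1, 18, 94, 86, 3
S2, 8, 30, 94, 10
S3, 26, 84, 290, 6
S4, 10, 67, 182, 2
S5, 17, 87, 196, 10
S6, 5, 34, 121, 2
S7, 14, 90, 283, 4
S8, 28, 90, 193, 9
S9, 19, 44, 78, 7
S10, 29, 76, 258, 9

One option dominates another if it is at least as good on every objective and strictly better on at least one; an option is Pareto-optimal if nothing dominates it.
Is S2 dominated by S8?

S8 vs S2: S8 is worse on time (28 vs 8), so it does not dominate S2.

No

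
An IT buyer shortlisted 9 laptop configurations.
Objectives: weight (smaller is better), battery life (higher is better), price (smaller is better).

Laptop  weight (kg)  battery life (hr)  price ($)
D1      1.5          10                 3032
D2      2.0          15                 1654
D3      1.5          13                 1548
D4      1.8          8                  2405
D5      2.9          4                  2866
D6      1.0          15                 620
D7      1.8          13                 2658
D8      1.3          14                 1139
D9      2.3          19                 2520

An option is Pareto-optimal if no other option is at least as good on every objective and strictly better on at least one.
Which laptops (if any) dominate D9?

D1: worse on battery life (10 vs 19).
D2: worse on battery life (15 vs 19).
D3: worse on battery life (13 vs 19).
D4: worse on battery life (8 vs 19).
D5: worse on weight (2.9 vs 2.3).
D6: worse on battery life (15 vs 19).
D7: worse on battery life (13 vs 19).
D8: worse on battery life (14 vs 19).
No option dominates D9.

none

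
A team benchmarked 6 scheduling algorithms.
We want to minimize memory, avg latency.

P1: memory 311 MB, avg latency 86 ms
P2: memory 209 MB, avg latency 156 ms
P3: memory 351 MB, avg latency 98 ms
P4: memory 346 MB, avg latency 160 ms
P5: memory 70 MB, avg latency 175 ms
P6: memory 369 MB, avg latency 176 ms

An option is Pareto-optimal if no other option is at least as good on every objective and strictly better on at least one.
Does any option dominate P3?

Yes

P1 vs P3: memory 311≤351, avg latency 86≤98 — P1 is at least as good on every objective and strictly better on at least one, so P1 dominates P3.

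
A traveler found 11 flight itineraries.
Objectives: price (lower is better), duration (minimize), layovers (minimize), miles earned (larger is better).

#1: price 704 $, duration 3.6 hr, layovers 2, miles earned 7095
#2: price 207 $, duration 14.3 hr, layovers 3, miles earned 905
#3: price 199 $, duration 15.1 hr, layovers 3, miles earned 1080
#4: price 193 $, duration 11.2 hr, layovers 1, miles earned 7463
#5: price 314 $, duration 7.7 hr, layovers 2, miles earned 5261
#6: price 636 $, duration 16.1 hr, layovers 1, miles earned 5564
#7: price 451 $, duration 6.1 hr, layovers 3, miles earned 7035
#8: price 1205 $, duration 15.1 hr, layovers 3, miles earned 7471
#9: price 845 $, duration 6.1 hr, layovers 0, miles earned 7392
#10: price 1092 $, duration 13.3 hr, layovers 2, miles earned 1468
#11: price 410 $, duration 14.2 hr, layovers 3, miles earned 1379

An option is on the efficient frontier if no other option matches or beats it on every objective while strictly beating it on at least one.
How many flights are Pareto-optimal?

6

#1: not dominated (best duration).
#2: dominated by #4 (price 193≤207, duration 11.2≤14.3, layovers 1≤3, miles earned 7463≥905).
#3: dominated by #4 (price 193≤199, duration 11.2≤15.1, layovers 1≤3, miles earned 7463≥1080).
#4: not dominated (best price).
#5: not dominated.
#6: dominated by #4 (price 193≤636, duration 11.2≤16.1, layovers 1≤1, miles earned 7463≥5564).
#7: not dominated.
#8: not dominated (best miles earned).
#9: not dominated (best layovers).
#10: dominated by #1 (price 704≤1092, duration 3.6≤13.3, layovers 2≤2, miles earned 7095≥1468).
#11: dominated by #4 (price 193≤410, duration 11.2≤14.2, layovers 1≤3, miles earned 7463≥1379).
Pareto-optimal: #1, #4, #5, #7, #8, #9 → 6.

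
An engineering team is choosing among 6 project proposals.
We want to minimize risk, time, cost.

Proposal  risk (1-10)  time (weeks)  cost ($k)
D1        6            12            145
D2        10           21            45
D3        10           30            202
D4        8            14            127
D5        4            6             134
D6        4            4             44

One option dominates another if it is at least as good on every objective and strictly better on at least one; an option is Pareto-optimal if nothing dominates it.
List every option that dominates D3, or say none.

D1: risk 6≤10, time 12≤30, cost 145≤202 — dominates D3.
D2: risk 10≤10, time 21≤30, cost 45≤202 — dominates D3.
D4: risk 8≤10, time 14≤30, cost 127≤202 — dominates D3.
D5: risk 4≤10, time 6≤30, cost 134≤202 — dominates D3.
D6: risk 4≤10, time 4≤30, cost 44≤202 — dominates D3.

D1, D2, D4, D5, D6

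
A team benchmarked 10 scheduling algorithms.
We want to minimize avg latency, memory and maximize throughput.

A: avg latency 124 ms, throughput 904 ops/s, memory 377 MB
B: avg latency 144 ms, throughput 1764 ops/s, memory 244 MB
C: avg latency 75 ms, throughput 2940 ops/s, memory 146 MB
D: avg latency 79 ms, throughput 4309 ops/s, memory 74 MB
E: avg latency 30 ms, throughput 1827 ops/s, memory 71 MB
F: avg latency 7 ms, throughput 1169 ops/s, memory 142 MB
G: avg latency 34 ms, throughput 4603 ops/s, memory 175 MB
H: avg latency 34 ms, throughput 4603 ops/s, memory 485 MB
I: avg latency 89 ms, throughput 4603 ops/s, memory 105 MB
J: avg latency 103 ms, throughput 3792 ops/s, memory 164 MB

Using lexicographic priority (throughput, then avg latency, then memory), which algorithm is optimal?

First maximize throughput: best is 4603, kept {G, H, I}.
Then minimize avg latency: best is 34, kept {G, H}.
Then minimize memory: best is 175, kept {G}.

G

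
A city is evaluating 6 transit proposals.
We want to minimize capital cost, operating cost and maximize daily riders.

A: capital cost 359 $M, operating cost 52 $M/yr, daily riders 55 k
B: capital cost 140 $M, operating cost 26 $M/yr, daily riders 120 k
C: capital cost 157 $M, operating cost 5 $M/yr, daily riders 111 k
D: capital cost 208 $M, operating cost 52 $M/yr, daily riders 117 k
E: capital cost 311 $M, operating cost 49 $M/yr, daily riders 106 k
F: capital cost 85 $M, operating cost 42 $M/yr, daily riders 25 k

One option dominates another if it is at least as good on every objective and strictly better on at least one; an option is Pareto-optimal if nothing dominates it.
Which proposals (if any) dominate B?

A: worse on capital cost (359 vs 140).
C: worse on capital cost (157 vs 140).
D: worse on capital cost (208 vs 140).
E: worse on capital cost (311 vs 140).
F: worse on operating cost (42 vs 26).
No option dominates B.

none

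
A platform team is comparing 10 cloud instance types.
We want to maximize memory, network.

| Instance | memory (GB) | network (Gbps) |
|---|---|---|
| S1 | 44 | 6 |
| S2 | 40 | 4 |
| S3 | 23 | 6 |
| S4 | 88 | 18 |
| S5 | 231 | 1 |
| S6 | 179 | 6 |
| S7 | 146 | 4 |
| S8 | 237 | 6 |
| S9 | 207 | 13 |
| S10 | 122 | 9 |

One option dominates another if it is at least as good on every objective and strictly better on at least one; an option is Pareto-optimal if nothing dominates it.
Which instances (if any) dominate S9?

none

S1: worse on memory (44 vs 207).
S2: worse on memory (40 vs 207).
S3: worse on memory (23 vs 207).
S4: worse on memory (88 vs 207).
S5: worse on network (1 vs 13).
S6: worse on memory (179 vs 207).
S7: worse on memory (146 vs 207).
S8: worse on network (6 vs 13).
S10: worse on memory (122 vs 207).
No option dominates S9.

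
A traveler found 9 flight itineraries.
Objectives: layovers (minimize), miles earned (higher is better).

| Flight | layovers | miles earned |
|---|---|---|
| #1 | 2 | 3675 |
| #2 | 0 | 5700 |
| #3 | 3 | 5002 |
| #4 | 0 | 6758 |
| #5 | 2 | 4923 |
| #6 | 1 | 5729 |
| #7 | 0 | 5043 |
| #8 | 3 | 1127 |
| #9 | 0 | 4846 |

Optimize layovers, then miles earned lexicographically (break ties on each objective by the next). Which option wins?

First minimize layovers: best is 0, kept {#2, #4, #7, #9}.
Then maximize miles earned: best is 6758, kept {#4}.

#4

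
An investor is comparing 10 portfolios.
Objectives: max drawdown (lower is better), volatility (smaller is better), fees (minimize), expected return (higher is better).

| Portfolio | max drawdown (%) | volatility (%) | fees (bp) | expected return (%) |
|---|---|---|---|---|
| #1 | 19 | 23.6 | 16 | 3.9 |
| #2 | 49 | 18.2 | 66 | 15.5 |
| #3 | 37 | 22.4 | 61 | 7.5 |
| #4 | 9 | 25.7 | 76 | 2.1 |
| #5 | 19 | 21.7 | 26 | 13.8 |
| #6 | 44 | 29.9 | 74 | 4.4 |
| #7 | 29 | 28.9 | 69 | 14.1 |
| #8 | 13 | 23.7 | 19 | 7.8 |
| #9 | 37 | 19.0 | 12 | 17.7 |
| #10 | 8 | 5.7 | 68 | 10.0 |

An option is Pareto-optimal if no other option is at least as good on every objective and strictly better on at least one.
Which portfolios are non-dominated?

#1: not dominated.
#2: not dominated.
#3: dominated by #5 (max drawdown 19≤37, volatility 21.7≤22.4, fees 26≤61, expected return 13.8≥7.5).
#4: dominated by #10 (max drawdown 8≤9, volatility 5.7≤25.7, fees 68≤76, expected return 10.0≥2.1).
#5: not dominated.
#6: dominated by #3 (max drawdown 37≤44, volatility 22.4≤29.9, fees 61≤74, expected return 7.5≥4.4).
#7: not dominated.
#8: not dominated.
#9: not dominated (best fees).
#10: not dominated (best max drawdown).

#1, #2, #5, #7, #8, #9, #10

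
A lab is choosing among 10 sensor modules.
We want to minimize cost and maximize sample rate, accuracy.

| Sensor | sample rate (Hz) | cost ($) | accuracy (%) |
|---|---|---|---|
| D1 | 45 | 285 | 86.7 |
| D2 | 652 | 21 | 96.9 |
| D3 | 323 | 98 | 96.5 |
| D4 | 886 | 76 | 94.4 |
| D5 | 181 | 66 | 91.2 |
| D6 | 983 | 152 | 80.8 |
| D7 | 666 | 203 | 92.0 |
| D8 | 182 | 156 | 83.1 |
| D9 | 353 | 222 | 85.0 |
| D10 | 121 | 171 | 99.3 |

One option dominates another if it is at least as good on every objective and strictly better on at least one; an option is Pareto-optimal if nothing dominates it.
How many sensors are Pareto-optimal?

D1: dominated by D2 (sample rate 652≥45, cost 21≤285, accuracy 96.9≥86.7).
D2: not dominated (best cost).
D3: dominated by D2 (sample rate 652≥323, cost 21≤98, accuracy 96.9≥96.5).
D4: not dominated.
D5: dominated by D2 (sample rate 652≥181, cost 21≤66, accuracy 96.9≥91.2).
D6: not dominated (best sample rate).
D7: dominated by D4 (sample rate 886≥666, cost 76≤203, accuracy 94.4≥92.0).
D8: dominated by D2 (sample rate 652≥182, cost 21≤156, accuracy 96.9≥83.1).
D9: dominated by D2 (sample rate 652≥353, cost 21≤222, accuracy 96.9≥85.0).
D10: not dominated (best accuracy).
Pareto-optimal: D2, D4, D6, D10 → 4.

4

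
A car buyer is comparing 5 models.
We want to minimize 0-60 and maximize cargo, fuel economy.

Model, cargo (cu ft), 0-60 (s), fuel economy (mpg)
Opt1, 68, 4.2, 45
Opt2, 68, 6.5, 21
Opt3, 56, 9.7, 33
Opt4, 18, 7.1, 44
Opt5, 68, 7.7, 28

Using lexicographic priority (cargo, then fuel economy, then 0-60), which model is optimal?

Opt1

First maximize cargo: best is 68, kept {Opt1, Opt2, Opt5}.
Then maximize fuel economy: best is 45, kept {Opt1}.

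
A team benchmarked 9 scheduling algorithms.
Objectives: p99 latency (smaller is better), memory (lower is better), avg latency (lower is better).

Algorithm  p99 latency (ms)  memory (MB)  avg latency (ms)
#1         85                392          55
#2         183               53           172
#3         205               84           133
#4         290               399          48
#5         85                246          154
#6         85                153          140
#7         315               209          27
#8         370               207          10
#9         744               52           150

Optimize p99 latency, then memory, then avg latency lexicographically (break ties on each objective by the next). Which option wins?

#6

First minimize p99 latency: best is 85, kept {#1, #5, #6}.
Then minimize memory: best is 153, kept {#6}.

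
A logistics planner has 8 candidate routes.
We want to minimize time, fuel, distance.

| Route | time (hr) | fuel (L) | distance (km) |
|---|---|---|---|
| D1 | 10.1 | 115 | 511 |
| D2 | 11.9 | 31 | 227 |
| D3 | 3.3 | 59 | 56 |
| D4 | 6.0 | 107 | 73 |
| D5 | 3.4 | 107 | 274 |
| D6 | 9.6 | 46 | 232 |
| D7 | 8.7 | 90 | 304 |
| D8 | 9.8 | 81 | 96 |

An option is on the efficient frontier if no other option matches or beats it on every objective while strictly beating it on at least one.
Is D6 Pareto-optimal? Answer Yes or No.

Yes

D1: worse on time (10.1 vs 9.6).
D2: worse on time (11.9 vs 9.6).
D3: worse on fuel (59 vs 46).
D4: worse on fuel (107 vs 46).
D5: worse on fuel (107 vs 46).
D7: worse on fuel (90 vs 46).
D8: worse on time (9.8 vs 9.6).
No option is at least as good as D6 on every objective and strictly better on one.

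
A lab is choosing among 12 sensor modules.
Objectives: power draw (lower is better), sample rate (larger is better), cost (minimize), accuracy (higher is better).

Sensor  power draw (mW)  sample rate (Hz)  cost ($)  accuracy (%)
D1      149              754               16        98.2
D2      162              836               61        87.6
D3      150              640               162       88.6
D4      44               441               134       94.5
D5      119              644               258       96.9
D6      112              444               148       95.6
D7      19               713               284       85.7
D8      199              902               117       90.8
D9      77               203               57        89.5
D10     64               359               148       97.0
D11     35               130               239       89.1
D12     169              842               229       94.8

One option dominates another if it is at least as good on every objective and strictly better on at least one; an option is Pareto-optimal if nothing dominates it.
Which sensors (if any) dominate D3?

D1: power draw 149≤150, sample rate 754≥640, cost 16≤162, accuracy 98.2≥88.6 — dominates D3.
Others (D2, D4, D5, D6, D7, D8, D9, D10, D11, D12) are each worse than D3 on at least one objective.

D1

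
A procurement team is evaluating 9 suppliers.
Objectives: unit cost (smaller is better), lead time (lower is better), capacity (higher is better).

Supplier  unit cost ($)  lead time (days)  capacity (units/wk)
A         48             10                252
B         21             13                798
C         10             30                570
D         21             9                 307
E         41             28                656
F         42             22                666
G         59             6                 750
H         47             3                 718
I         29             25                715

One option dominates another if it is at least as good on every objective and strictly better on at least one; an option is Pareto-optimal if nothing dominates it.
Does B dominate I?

Yes

B vs I: unit cost 21≤29, lead time 13≤25, capacity 798≥715 — B is at least as good on every objective with at least one strict improvement.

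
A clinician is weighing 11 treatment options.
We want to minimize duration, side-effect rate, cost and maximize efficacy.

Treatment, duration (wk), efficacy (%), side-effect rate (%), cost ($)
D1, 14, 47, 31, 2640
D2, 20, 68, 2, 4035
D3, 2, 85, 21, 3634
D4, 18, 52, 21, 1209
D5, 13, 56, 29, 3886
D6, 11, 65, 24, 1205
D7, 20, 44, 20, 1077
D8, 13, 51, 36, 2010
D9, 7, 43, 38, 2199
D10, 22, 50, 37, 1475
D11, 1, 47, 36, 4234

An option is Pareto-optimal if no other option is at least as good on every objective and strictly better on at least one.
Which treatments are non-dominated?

D1: dominated by D6 (duration 11≤14, efficacy 65≥47, side-effect rate 24≤31, cost 1205≤2640).
D2: not dominated (best side-effect rate).
D3: not dominated (best efficacy).
D4: not dominated.
D5: dominated by D3 (duration 2≤13, efficacy 85≥56, side-effect rate 21≤29, cost 3634≤3886).
D6: not dominated.
D7: not dominated (best cost).
D8: dominated by D6 (duration 11≤13, efficacy 65≥51, side-effect rate 24≤36, cost 1205≤2010).
D9: not dominated.
D10: dominated by D4 (duration 18≤22, efficacy 52≥50, side-effect rate 21≤37, cost 1209≤1475).
D11: not dominated (best duration).

D2, D3, D4, D6, D7, D9, D11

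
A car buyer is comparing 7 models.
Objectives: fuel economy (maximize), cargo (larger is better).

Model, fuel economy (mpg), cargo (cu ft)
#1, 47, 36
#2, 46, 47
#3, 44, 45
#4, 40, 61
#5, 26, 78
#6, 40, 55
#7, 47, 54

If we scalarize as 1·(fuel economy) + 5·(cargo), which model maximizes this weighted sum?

#1: 1·47 + 5·36 = 227
#2: 1·46 + 5·47 = 281
#3: 1·44 + 5·45 = 269
#4: 1·40 + 5·61 = 345
#5: 1·26 + 5·78 = 416
#6: 1·40 + 5·55 = 315
#7: 1·47 + 5·54 = 317
Highest: #5 at 416.

#5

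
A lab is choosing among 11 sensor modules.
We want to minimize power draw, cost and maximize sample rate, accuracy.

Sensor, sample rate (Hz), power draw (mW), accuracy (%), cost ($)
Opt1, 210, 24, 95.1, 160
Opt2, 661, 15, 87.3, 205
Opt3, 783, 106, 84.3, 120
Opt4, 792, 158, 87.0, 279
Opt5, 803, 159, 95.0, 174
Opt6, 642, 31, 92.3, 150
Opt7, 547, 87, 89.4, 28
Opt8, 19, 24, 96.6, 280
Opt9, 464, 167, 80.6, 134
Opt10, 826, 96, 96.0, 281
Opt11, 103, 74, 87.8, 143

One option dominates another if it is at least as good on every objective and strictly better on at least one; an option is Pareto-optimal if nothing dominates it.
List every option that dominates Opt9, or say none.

Opt3: sample rate 783≥464, power draw 106≤167, accuracy 84.3≥80.6, cost 120≤134 — dominates Opt9.
Opt7: sample rate 547≥464, power draw 87≤167, accuracy 89.4≥80.6, cost 28≤134 — dominates Opt9.
Others (Opt1, Opt2, Opt4, Opt5, Opt6, Opt8, Opt10, Opt11) are each worse than Opt9 on at least one objective.

Opt3, Opt7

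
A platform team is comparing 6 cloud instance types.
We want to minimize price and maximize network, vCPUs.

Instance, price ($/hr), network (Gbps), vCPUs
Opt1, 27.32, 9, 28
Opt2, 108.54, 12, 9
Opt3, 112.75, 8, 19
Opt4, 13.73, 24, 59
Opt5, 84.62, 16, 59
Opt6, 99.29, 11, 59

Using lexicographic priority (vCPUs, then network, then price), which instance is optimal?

Opt4

First maximize vCPUs: best is 59, kept {Opt4, Opt5, Opt6}.
Then maximize network: best is 24, kept {Opt4}.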